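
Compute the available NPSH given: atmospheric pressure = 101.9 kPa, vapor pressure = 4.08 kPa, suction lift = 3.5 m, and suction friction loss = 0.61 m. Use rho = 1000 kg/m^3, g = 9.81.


NPSHa = p_atm/(rho*g) - z_s - hf_s - p_vap/(rho*g).
p_atm/(rho*g) = 101.9*1000 / (1000*9.81) = 10.387 m.
p_vap/(rho*g) = 4.08*1000 / (1000*9.81) = 0.416 m.
NPSHa = 10.387 - 3.5 - 0.61 - 0.416
      = 5.86 m.

5.86


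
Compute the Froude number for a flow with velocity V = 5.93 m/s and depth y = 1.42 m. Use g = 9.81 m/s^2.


The Froude number is defined as Fr = V / sqrt(g*y).
g*y = 9.81 * 1.42 = 13.9302.
sqrt(g*y) = sqrt(13.9302) = 3.7323.
Fr = 5.93 / 3.7323 = 1.5888.

1.5888


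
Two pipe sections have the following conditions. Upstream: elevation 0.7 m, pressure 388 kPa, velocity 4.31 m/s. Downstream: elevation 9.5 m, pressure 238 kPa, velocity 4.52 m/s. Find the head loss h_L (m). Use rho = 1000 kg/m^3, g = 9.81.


Total head at each section: H = z + p/(rho*g) + V^2/(2g).
H1 = 0.7 + 388*1000/(1000*9.81) + 4.31^2/(2*9.81)
   = 0.7 + 39.551 + 0.9468
   = 41.198 m.
H2 = 9.5 + 238*1000/(1000*9.81) + 4.52^2/(2*9.81)
   = 9.5 + 24.261 + 1.0413
   = 34.802 m.
h_L = H1 - H2 = 41.198 - 34.802 = 6.396 m.

6.396


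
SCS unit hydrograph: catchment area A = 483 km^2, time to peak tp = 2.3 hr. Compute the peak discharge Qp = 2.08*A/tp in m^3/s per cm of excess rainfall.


SCS formula: Qp = 2.08 * A / tp.
Qp = 2.08 * 483 / 2.3
   = 1004.64 / 2.3
   = 436.8 m^3/s per cm.

436.8


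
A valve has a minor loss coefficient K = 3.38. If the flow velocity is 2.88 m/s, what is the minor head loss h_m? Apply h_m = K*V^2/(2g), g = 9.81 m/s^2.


Minor loss formula: h_m = K * V^2/(2g).
V^2 = 2.88^2 = 8.2944.
V^2/(2g) = 8.2944 / 19.62 = 0.4228 m.
h_m = 3.38 * 0.4228 = 1.4289 m.

1.4289


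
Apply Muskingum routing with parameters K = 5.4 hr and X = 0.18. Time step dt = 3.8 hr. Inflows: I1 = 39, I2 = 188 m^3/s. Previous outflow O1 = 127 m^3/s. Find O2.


Muskingum coefficients:
denom = 2*K*(1-X) + dt = 2*5.4*(1-0.18) + 3.8 = 12.656.
C0 = (dt - 2*K*X)/denom = (3.8 - 2*5.4*0.18)/12.656 = 0.1466.
C1 = (dt + 2*K*X)/denom = (3.8 + 2*5.4*0.18)/12.656 = 0.4539.
C2 = (2*K*(1-X) - dt)/denom = 0.3995.
O2 = C0*I2 + C1*I1 + C2*O1
   = 0.1466*188 + 0.4539*39 + 0.3995*127
   = 96.01 m^3/s.

96.01


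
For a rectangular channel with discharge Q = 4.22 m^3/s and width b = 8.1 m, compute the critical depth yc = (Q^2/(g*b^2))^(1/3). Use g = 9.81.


Using yc = (Q^2 / (g * b^2))^(1/3):
Q^2 = 4.22^2 = 17.81.
g * b^2 = 9.81 * 8.1^2 = 9.81 * 65.61 = 643.63.
Q^2 / (g*b^2) = 17.81 / 643.63 = 0.0277.
yc = 0.0277^(1/3) = 0.3025 m.

0.3025


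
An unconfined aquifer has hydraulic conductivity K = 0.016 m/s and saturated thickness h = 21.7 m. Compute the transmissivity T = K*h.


Transmissivity is defined as T = K * h.
T = 0.016 * 21.7
  = 0.3472 m^2/s.

0.3472


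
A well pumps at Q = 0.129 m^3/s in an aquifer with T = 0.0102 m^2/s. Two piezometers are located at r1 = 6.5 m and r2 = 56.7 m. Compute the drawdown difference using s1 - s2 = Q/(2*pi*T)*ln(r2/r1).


Thiem equation: s1 - s2 = Q/(2*pi*T) * ln(r2/r1).
ln(r2/r1) = ln(56.7/6.5) = 2.166.
Q/(2*pi*T) = 0.129 / (2*pi*0.0102) = 0.129 / 0.0641 = 2.0128.
s1 - s2 = 2.0128 * 2.166 = 4.3598 m.

4.3598


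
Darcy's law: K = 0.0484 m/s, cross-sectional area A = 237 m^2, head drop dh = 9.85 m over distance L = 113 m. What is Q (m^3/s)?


Darcy's law: Q = K * A * i, where i = dh/L.
Hydraulic gradient i = 9.85 / 113 = 0.087168.
Q = 0.0484 * 237 * 0.087168
  = 0.9999 m^3/s.

0.9999


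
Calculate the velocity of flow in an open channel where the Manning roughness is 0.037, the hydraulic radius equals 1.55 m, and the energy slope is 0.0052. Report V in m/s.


Manning's equation gives V = (1/n) * R^(2/3) * S^(1/2).
First, compute R^(2/3) = 1.55^(2/3) = 1.3393.
Next, S^(1/2) = 0.0052^(1/2) = 0.072111.
Then 1/n = 1/0.037 = 27.03.
V = 27.03 * 1.3393 * 0.072111 = 2.6103 m/s.

2.6103


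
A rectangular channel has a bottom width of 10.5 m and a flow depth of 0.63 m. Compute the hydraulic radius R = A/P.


For a rectangular section:
Flow area A = b * y = 10.5 * 0.63 = 6.62 m^2.
Wetted perimeter P = b + 2y = 10.5 + 2*0.63 = 11.76 m.
Hydraulic radius R = A/P = 6.62 / 11.76 = 0.5625 m.

0.5625


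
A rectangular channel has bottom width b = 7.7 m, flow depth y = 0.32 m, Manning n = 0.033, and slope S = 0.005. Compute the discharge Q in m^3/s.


For a rectangular channel, the cross-sectional area A = b * y = 7.7 * 0.32 = 2.46 m^2.
The wetted perimeter P = b + 2y = 7.7 + 2*0.32 = 8.34 m.
Hydraulic radius R = A/P = 2.46/8.34 = 0.2954 m.
Velocity V = (1/n)*R^(2/3)*S^(1/2) = (1/0.033)*0.2954^(2/3)*0.005^(1/2) = 0.9505 m/s.
Discharge Q = A * V = 2.46 * 0.9505 = 2.342 m^3/s.

2.342


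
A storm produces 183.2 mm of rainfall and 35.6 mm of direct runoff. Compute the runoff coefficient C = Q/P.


The runoff coefficient C = runoff depth / rainfall depth.
C = 35.6 / 183.2
  = 0.1943.

0.1943


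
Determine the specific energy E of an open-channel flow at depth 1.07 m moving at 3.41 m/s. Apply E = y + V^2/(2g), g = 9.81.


Specific energy E = y + V^2/(2g).
Velocity head = V^2/(2g) = 3.41^2 / (2*9.81) = 11.6281 / 19.62 = 0.5927 m.
E = 1.07 + 0.5927 = 1.6627 m.

1.6627


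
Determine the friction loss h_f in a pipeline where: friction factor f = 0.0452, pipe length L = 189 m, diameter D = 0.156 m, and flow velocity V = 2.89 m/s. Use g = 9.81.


Darcy-Weisbach equation: h_f = f * (L/D) * V^2/(2g).
f * L/D = 0.0452 * 189/0.156 = 54.7615.
V^2/(2g) = 2.89^2 / (2*9.81) = 8.3521 / 19.62 = 0.4257 m.
h_f = 54.7615 * 0.4257 = 23.312 m.

23.312


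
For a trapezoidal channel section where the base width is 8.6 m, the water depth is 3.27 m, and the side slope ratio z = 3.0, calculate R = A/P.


For a trapezoidal section with side slope z:
A = (b + z*y)*y = (8.6 + 3.0*3.27)*3.27 = 60.201 m^2.
P = b + 2*y*sqrt(1 + z^2) = 8.6 + 2*3.27*sqrt(1 + 3.0^2) = 29.281 m.
R = A/P = 60.201 / 29.281 = 2.0559 m.

2.0559


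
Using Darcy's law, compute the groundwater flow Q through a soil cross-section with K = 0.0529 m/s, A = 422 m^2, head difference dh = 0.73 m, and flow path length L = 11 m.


Darcy's law: Q = K * A * i, where i = dh/L.
Hydraulic gradient i = 0.73 / 11 = 0.066364.
Q = 0.0529 * 422 * 0.066364
  = 1.4815 m^3/s.

1.4815


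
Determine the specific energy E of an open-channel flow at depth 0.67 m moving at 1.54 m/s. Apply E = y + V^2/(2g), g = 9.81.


Specific energy E = y + V^2/(2g).
Velocity head = V^2/(2g) = 1.54^2 / (2*9.81) = 2.3716 / 19.62 = 0.1209 m.
E = 0.67 + 0.1209 = 0.7909 m.

0.7909


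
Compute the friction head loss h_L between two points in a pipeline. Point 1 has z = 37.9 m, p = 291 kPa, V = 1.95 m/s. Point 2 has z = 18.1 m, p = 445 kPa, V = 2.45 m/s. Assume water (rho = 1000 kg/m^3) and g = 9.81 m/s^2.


Total head at each section: H = z + p/(rho*g) + V^2/(2g).
H1 = 37.9 + 291*1000/(1000*9.81) + 1.95^2/(2*9.81)
   = 37.9 + 29.664 + 0.1938
   = 67.757 m.
H2 = 18.1 + 445*1000/(1000*9.81) + 2.45^2/(2*9.81)
   = 18.1 + 45.362 + 0.3059
   = 63.768 m.
h_L = H1 - H2 = 67.757 - 63.768 = 3.99 m.

3.99


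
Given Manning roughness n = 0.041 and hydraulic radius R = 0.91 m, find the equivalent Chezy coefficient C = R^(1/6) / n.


The Chezy coefficient relates to Manning's n through C = R^(1/6) / n.
R^(1/6) = 0.91^(1/6) = 0.984404.
C = 0.984404 / 0.041 = 24.01 m^(1/2)/s.

24.01


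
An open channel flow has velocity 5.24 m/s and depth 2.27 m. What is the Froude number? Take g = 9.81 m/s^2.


The Froude number is defined as Fr = V / sqrt(g*y).
g*y = 9.81 * 2.27 = 22.2687.
sqrt(g*y) = sqrt(22.2687) = 4.719.
Fr = 5.24 / 4.719 = 1.1104.

1.1104


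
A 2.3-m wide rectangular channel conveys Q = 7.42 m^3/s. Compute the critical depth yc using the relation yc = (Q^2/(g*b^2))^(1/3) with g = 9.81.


Using yc = (Q^2 / (g * b^2))^(1/3):
Q^2 = 7.42^2 = 55.06.
g * b^2 = 9.81 * 2.3^2 = 9.81 * 5.29 = 51.89.
Q^2 / (g*b^2) = 55.06 / 51.89 = 1.0611.
yc = 1.0611^(1/3) = 1.0199 m.

1.0199


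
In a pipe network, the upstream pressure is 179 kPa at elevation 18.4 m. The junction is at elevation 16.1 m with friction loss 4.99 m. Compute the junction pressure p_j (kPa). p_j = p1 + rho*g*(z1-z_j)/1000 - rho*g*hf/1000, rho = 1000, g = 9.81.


Junction pressure: p_j = p1 + rho*g*(z1 - z_j)/1000 - rho*g*hf/1000.
Elevation term = 1000*9.81*(18.4 - 16.1)/1000 = 22.563 kPa.
Friction term = 1000*9.81*4.99/1000 = 48.952 kPa.
p_j = 179 + 22.563 - 48.952 = 152.61 kPa.

152.61


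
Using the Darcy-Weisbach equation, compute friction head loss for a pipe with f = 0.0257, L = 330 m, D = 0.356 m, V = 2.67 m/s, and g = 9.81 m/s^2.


Darcy-Weisbach equation: h_f = f * (L/D) * V^2/(2g).
f * L/D = 0.0257 * 330/0.356 = 23.823.
V^2/(2g) = 2.67^2 / (2*9.81) = 7.1289 / 19.62 = 0.3633 m.
h_f = 23.823 * 0.3633 = 8.656 m.

8.656


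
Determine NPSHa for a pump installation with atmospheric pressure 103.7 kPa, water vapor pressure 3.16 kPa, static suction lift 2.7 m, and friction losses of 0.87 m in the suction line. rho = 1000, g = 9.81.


NPSHa = p_atm/(rho*g) - z_s - hf_s - p_vap/(rho*g).
p_atm/(rho*g) = 103.7*1000 / (1000*9.81) = 10.571 m.
p_vap/(rho*g) = 3.16*1000 / (1000*9.81) = 0.322 m.
NPSHa = 10.571 - 2.7 - 0.87 - 0.322
      = 6.68 m.

6.68


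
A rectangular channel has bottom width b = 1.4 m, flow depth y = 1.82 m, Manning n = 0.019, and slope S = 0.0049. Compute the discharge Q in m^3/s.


For a rectangular channel, the cross-sectional area A = b * y = 1.4 * 1.82 = 2.55 m^2.
The wetted perimeter P = b + 2y = 1.4 + 2*1.82 = 5.04 m.
Hydraulic radius R = A/P = 2.55/5.04 = 0.5056 m.
Velocity V = (1/n)*R^(2/3)*S^(1/2) = (1/0.019)*0.5056^(2/3)*0.0049^(1/2) = 2.3381 m/s.
Discharge Q = A * V = 2.55 * 2.3381 = 5.957 m^3/s.

5.957


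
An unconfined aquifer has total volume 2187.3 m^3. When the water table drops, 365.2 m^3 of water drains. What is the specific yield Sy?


Specific yield Sy = Volume drained / Total volume.
Sy = 365.2 / 2187.3
   = 0.167.

0.167


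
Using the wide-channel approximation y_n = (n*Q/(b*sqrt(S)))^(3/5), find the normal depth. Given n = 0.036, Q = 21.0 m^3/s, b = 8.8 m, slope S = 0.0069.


We use the wide-channel approximation y_n = (n*Q/(b*sqrt(S)))^(3/5).
sqrt(S) = sqrt(0.0069) = 0.083066.
Numerator: n*Q = 0.036 * 21.0 = 0.756.
Denominator: b*sqrt(S) = 8.8 * 0.083066 = 0.730981.
arg = 1.0342.
y_n = 1.0342^(3/5) = 1.0204 m.

1.0204


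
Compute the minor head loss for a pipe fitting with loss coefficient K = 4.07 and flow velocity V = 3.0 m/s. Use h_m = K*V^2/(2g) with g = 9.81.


Minor loss formula: h_m = K * V^2/(2g).
V^2 = 3.0^2 = 9.0.
V^2/(2g) = 9.0 / 19.62 = 0.4587 m.
h_m = 4.07 * 0.4587 = 1.867 m.

1.867


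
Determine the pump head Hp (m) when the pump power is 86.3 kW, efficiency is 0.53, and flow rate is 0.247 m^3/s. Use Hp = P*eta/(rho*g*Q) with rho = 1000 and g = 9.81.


Pump head formula: Hp = P * eta / (rho * g * Q).
Numerator: P * eta = 86.3 * 1000 * 0.53 = 45739.0 W.
Denominator: rho * g * Q = 1000 * 9.81 * 0.247 = 2423.07.
Hp = 45739.0 / 2423.07 = 18.88 m.

18.88


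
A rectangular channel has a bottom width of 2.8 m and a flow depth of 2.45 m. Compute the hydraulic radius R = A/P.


For a rectangular section:
Flow area A = b * y = 2.8 * 2.45 = 6.86 m^2.
Wetted perimeter P = b + 2y = 2.8 + 2*2.45 = 7.7 m.
Hydraulic radius R = A/P = 6.86 / 7.7 = 0.8909 m.

0.8909


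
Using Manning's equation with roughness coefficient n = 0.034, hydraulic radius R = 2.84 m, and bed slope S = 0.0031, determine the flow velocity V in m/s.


Manning's equation gives V = (1/n) * R^(2/3) * S^(1/2).
First, compute R^(2/3) = 2.84^(2/3) = 2.0055.
Next, S^(1/2) = 0.0031^(1/2) = 0.055678.
Then 1/n = 1/0.034 = 29.41.
V = 29.41 * 2.0055 * 0.055678 = 3.2841 m/s.

3.2841


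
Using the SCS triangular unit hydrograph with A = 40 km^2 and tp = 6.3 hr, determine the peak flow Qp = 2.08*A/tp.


SCS formula: Qp = 2.08 * A / tp.
Qp = 2.08 * 40 / 6.3
   = 83.2 / 6.3
   = 13.21 m^3/s per cm.

13.21


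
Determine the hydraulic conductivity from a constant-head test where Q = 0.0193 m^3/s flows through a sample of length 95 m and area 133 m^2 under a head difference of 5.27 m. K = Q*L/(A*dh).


From K = Q*L / (A*dh):
Numerator: Q*L = 0.0193 * 95 = 1.8335.
Denominator: A*dh = 133 * 5.27 = 700.91.
K = 1.8335 / 700.91 = 0.002616 m/s.

0.002616


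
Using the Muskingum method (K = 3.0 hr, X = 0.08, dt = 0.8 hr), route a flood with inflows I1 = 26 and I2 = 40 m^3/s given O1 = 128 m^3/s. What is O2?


Muskingum coefficients:
denom = 2*K*(1-X) + dt = 2*3.0*(1-0.08) + 0.8 = 6.32.
C0 = (dt - 2*K*X)/denom = (0.8 - 2*3.0*0.08)/6.32 = 0.0506.
C1 = (dt + 2*K*X)/denom = (0.8 + 2*3.0*0.08)/6.32 = 0.2025.
C2 = (2*K*(1-X) - dt)/denom = 0.7468.
O2 = C0*I2 + C1*I1 + C2*O1
   = 0.0506*40 + 0.2025*26 + 0.7468*128
   = 102.89 m^3/s.

102.89


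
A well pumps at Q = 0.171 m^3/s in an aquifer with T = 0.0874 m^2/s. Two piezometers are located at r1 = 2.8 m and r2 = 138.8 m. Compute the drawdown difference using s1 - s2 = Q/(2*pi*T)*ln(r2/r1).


Thiem equation: s1 - s2 = Q/(2*pi*T) * ln(r2/r1).
ln(r2/r1) = ln(138.8/2.8) = 3.9034.
Q/(2*pi*T) = 0.171 / (2*pi*0.0874) = 0.171 / 0.5492 = 0.3114.
s1 - s2 = 0.3114 * 3.9034 = 1.2155 m.

1.2155


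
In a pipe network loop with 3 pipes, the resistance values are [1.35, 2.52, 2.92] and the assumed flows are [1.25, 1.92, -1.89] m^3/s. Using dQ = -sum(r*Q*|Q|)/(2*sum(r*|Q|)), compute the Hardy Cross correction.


Numerator terms (r*Q*|Q|): 1.35*1.25*|1.25| = 2.1094; 2.52*1.92*|1.92| = 9.2897; 2.92*-1.89*|-1.89| = -10.4305.
Sum of numerator = 0.9686.
Denominator terms (r*|Q|): 1.35*|1.25| = 1.6875; 2.52*|1.92| = 4.8384; 2.92*|-1.89| = 5.5188.
2 * sum of denominator = 2 * 12.0447 = 24.0894.
dQ = -0.9686 / 24.0894 = -0.0402 m^3/s.

-0.0402


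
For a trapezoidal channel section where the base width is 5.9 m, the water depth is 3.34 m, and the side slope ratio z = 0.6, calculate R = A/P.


For a trapezoidal section with side slope z:
A = (b + z*y)*y = (5.9 + 0.6*3.34)*3.34 = 26.399 m^2.
P = b + 2*y*sqrt(1 + z^2) = 5.9 + 2*3.34*sqrt(1 + 0.6^2) = 13.69 m.
R = A/P = 26.399 / 13.69 = 1.9283 m.

1.9283


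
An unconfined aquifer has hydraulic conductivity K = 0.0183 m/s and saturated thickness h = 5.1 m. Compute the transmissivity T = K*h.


Transmissivity is defined as T = K * h.
T = 0.0183 * 5.1
  = 0.0933 m^2/s.

0.0933


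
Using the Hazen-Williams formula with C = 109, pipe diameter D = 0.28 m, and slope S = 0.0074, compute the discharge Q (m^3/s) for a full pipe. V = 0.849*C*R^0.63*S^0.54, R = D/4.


For a full circular pipe, R = D/4 = 0.28/4 = 0.07 m.
V = 0.849 * 109 * 0.07^0.63 * 0.0074^0.54
  = 0.849 * 109 * 0.187246 * 0.070694
  = 1.225 m/s.
Pipe area A = pi*D^2/4 = pi*0.28^2/4 = 0.0616 m^2.
Q = A * V = 0.0616 * 1.225 = 0.0754 m^3/s.

0.0754


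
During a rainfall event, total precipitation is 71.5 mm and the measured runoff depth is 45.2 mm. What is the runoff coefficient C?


The runoff coefficient C = runoff depth / rainfall depth.
C = 45.2 / 71.5
  = 0.6322.

0.6322


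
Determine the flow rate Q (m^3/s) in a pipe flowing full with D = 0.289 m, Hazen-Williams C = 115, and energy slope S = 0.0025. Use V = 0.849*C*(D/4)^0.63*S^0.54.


For a full circular pipe, R = D/4 = 0.289/4 = 0.0722 m.
V = 0.849 * 115 * 0.0722^0.63 * 0.0025^0.54
  = 0.849 * 115 * 0.191015 * 0.039345
  = 0.7338 m/s.
Pipe area A = pi*D^2/4 = pi*0.289^2/4 = 0.0656 m^2.
Q = A * V = 0.0656 * 0.7338 = 0.0481 m^3/s.

0.0481


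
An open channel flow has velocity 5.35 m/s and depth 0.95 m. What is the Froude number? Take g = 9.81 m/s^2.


The Froude number is defined as Fr = V / sqrt(g*y).
g*y = 9.81 * 0.95 = 9.3195.
sqrt(g*y) = sqrt(9.3195) = 3.0528.
Fr = 5.35 / 3.0528 = 1.7525.

1.7525


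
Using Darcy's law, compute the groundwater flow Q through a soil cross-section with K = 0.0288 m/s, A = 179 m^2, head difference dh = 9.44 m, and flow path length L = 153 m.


Darcy's law: Q = K * A * i, where i = dh/L.
Hydraulic gradient i = 9.44 / 153 = 0.061699.
Q = 0.0288 * 179 * 0.061699
  = 0.3181 m^3/s.

0.3181


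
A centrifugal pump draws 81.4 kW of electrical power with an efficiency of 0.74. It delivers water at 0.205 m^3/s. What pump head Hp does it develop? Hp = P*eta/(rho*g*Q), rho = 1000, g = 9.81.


Pump head formula: Hp = P * eta / (rho * g * Q).
Numerator: P * eta = 81.4 * 1000 * 0.74 = 60236.0 W.
Denominator: rho * g * Q = 1000 * 9.81 * 0.205 = 2011.05.
Hp = 60236.0 / 2011.05 = 29.95 m.

29.95


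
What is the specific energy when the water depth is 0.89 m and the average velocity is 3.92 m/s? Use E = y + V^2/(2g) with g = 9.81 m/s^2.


Specific energy E = y + V^2/(2g).
Velocity head = V^2/(2g) = 3.92^2 / (2*9.81) = 15.3664 / 19.62 = 0.7832 m.
E = 0.89 + 0.7832 = 1.6732 m.

1.6732


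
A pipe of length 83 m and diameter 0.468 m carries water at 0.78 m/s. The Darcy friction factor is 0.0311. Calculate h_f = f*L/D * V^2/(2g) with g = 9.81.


Darcy-Weisbach equation: h_f = f * (L/D) * V^2/(2g).
f * L/D = 0.0311 * 83/0.468 = 5.5156.
V^2/(2g) = 0.78^2 / (2*9.81) = 0.6084 / 19.62 = 0.031 m.
h_f = 5.5156 * 0.031 = 0.171 m.

0.171


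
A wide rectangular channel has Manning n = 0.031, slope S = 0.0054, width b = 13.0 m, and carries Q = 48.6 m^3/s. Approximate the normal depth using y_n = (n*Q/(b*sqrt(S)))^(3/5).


We use the wide-channel approximation y_n = (n*Q/(b*sqrt(S)))^(3/5).
sqrt(S) = sqrt(0.0054) = 0.073485.
Numerator: n*Q = 0.031 * 48.6 = 1.5066.
Denominator: b*sqrt(S) = 13.0 * 0.073485 = 0.955305.
arg = 1.5771.
y_n = 1.5771^(3/5) = 1.3144 m.

1.3144


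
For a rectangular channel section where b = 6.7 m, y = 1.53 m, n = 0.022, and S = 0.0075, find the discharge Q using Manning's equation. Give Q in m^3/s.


For a rectangular channel, the cross-sectional area A = b * y = 6.7 * 1.53 = 10.25 m^2.
The wetted perimeter P = b + 2y = 6.7 + 2*1.53 = 9.76 m.
Hydraulic radius R = A/P = 10.25/9.76 = 1.0503 m.
Velocity V = (1/n)*R^(2/3)*S^(1/2) = (1/0.022)*1.0503^(2/3)*0.0075^(1/2) = 4.0674 m/s.
Discharge Q = A * V = 10.25 * 4.0674 = 41.695 m^3/s.

41.695


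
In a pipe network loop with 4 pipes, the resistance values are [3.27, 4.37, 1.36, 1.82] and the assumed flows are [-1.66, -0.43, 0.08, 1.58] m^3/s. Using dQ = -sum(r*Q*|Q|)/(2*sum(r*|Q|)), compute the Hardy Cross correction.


Numerator terms (r*Q*|Q|): 3.27*-1.66*|-1.66| = -9.0108; 4.37*-0.43*|-0.43| = -0.808; 1.36*0.08*|0.08| = 0.0087; 1.82*1.58*|1.58| = 4.5434.
Sum of numerator = -5.2667.
Denominator terms (r*|Q|): 3.27*|-1.66| = 5.4282; 4.37*|-0.43| = 1.8791; 1.36*|0.08| = 0.1088; 1.82*|1.58| = 2.8756.
2 * sum of denominator = 2 * 10.2917 = 20.5834.
dQ = --5.2667 / 20.5834 = 0.2559 m^3/s.

0.2559


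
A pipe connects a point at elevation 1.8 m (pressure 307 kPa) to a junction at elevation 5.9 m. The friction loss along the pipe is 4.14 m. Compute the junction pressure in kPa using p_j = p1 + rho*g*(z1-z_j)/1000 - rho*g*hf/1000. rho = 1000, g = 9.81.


Junction pressure: p_j = p1 + rho*g*(z1 - z_j)/1000 - rho*g*hf/1000.
Elevation term = 1000*9.81*(1.8 - 5.9)/1000 = -40.221 kPa.
Friction term = 1000*9.81*4.14/1000 = 40.613 kPa.
p_j = 307 + -40.221 - 40.613 = 226.17 kPa.

226.17


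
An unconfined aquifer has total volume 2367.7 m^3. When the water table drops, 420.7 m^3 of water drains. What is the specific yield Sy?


Specific yield Sy = Volume drained / Total volume.
Sy = 420.7 / 2367.7
   = 0.1777.

0.1777


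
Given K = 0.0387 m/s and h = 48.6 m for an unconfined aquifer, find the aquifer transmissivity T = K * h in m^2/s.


Transmissivity is defined as T = K * h.
T = 0.0387 * 48.6
  = 1.8808 m^2/s.

1.8808


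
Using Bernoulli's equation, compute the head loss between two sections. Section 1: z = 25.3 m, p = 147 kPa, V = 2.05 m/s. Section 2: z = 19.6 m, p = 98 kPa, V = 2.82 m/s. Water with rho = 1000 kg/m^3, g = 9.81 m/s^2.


Total head at each section: H = z + p/(rho*g) + V^2/(2g).
H1 = 25.3 + 147*1000/(1000*9.81) + 2.05^2/(2*9.81)
   = 25.3 + 14.985 + 0.2142
   = 40.499 m.
H2 = 19.6 + 98*1000/(1000*9.81) + 2.82^2/(2*9.81)
   = 19.6 + 9.99 + 0.4053
   = 29.995 m.
h_L = H1 - H2 = 40.499 - 29.995 = 10.504 m.

10.504


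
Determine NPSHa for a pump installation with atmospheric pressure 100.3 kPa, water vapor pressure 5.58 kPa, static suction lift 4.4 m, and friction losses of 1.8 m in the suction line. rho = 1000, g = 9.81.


NPSHa = p_atm/(rho*g) - z_s - hf_s - p_vap/(rho*g).
p_atm/(rho*g) = 100.3*1000 / (1000*9.81) = 10.224 m.
p_vap/(rho*g) = 5.58*1000 / (1000*9.81) = 0.569 m.
NPSHa = 10.224 - 4.4 - 1.8 - 0.569
      = 3.46 m.

3.46


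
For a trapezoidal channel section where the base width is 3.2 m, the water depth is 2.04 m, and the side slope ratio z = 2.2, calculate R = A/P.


For a trapezoidal section with side slope z:
A = (b + z*y)*y = (3.2 + 2.2*2.04)*2.04 = 15.684 m^2.
P = b + 2*y*sqrt(1 + z^2) = 3.2 + 2*2.04*sqrt(1 + 2.2^2) = 13.06 m.
R = A/P = 15.684 / 13.06 = 1.2009 m.

1.2009


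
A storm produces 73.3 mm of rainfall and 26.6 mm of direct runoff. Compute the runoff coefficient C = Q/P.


The runoff coefficient C = runoff depth / rainfall depth.
C = 26.6 / 73.3
  = 0.3629.

0.3629


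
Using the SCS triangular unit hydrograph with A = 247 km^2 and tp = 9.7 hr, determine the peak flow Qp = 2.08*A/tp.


SCS formula: Qp = 2.08 * A / tp.
Qp = 2.08 * 247 / 9.7
   = 513.76 / 9.7
   = 52.96 m^3/s per cm.

52.96


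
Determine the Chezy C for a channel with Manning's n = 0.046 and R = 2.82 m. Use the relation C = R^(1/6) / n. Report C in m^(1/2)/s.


The Chezy coefficient relates to Manning's n through C = R^(1/6) / n.
R^(1/6) = 2.82^(1/6) = 1.188616.
C = 1.188616 / 0.046 = 25.84 m^(1/2)/s.

25.84


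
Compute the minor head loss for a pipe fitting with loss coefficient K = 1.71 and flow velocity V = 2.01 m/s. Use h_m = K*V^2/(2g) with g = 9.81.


Minor loss formula: h_m = K * V^2/(2g).
V^2 = 2.01^2 = 4.0401.
V^2/(2g) = 4.0401 / 19.62 = 0.2059 m.
h_m = 1.71 * 0.2059 = 0.3521 m.

0.3521


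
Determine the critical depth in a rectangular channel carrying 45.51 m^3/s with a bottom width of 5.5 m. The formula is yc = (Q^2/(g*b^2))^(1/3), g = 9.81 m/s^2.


Using yc = (Q^2 / (g * b^2))^(1/3):
Q^2 = 45.51^2 = 2071.16.
g * b^2 = 9.81 * 5.5^2 = 9.81 * 30.25 = 296.75.
Q^2 / (g*b^2) = 2071.16 / 296.75 = 6.9795.
yc = 6.9795^(1/3) = 1.9111 m.

1.9111


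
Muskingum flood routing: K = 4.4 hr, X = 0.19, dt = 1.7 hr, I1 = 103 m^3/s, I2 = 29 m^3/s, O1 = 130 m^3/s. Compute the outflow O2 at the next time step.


Muskingum coefficients:
denom = 2*K*(1-X) + dt = 2*4.4*(1-0.19) + 1.7 = 8.828.
C0 = (dt - 2*K*X)/denom = (1.7 - 2*4.4*0.19)/8.828 = 0.0032.
C1 = (dt + 2*K*X)/denom = (1.7 + 2*4.4*0.19)/8.828 = 0.382.
C2 = (2*K*(1-X) - dt)/denom = 0.6149.
O2 = C0*I2 + C1*I1 + C2*O1
   = 0.0032*29 + 0.382*103 + 0.6149*130
   = 119.37 m^3/s.

119.37


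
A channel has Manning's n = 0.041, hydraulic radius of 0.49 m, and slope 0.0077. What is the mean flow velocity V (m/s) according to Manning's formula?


Manning's equation gives V = (1/n) * R^(2/3) * S^(1/2).
First, compute R^(2/3) = 0.49^(2/3) = 0.6215.
Next, S^(1/2) = 0.0077^(1/2) = 0.08775.
Then 1/n = 1/0.041 = 24.39.
V = 24.39 * 0.6215 * 0.08775 = 1.3302 m/s.

1.3302


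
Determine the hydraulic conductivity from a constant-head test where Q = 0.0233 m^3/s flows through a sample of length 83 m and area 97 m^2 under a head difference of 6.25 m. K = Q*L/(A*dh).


From K = Q*L / (A*dh):
Numerator: Q*L = 0.0233 * 83 = 1.9339.
Denominator: A*dh = 97 * 6.25 = 606.25.
K = 1.9339 / 606.25 = 0.00319 m/s.

0.00319


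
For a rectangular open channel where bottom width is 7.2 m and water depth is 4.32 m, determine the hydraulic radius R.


For a rectangular section:
Flow area A = b * y = 7.2 * 4.32 = 31.1 m^2.
Wetted perimeter P = b + 2y = 7.2 + 2*4.32 = 15.84 m.
Hydraulic radius R = A/P = 31.1 / 15.84 = 1.9636 m.

1.9636


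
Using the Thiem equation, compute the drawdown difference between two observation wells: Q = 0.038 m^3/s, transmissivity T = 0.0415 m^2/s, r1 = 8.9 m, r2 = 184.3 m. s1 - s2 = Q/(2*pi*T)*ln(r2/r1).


Thiem equation: s1 - s2 = Q/(2*pi*T) * ln(r2/r1).
ln(r2/r1) = ln(184.3/8.9) = 3.0305.
Q/(2*pi*T) = 0.038 / (2*pi*0.0415) = 0.038 / 0.2608 = 0.1457.
s1 - s2 = 0.1457 * 3.0305 = 0.4416 m.

0.4416


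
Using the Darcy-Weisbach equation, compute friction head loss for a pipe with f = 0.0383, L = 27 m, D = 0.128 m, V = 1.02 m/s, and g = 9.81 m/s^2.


Darcy-Weisbach equation: h_f = f * (L/D) * V^2/(2g).
f * L/D = 0.0383 * 27/0.128 = 8.0789.
V^2/(2g) = 1.02^2 / (2*9.81) = 1.0404 / 19.62 = 0.053 m.
h_f = 8.0789 * 0.053 = 0.428 m.

0.428


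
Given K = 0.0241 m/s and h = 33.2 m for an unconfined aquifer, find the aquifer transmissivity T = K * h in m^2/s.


Transmissivity is defined as T = K * h.
T = 0.0241 * 33.2
  = 0.8001 m^2/s.

0.8001


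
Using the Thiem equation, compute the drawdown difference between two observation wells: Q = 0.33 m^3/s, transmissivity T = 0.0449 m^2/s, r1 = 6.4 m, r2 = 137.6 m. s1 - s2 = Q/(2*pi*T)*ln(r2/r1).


Thiem equation: s1 - s2 = Q/(2*pi*T) * ln(r2/r1).
ln(r2/r1) = ln(137.6/6.4) = 3.0681.
Q/(2*pi*T) = 0.33 / (2*pi*0.0449) = 0.33 / 0.2821 = 1.1697.
s1 - s2 = 1.1697 * 3.0681 = 3.5888 m.

3.5888


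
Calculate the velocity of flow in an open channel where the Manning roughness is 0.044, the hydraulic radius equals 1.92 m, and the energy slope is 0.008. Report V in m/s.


Manning's equation gives V = (1/n) * R^(2/3) * S^(1/2).
First, compute R^(2/3) = 1.92^(2/3) = 1.5448.
Next, S^(1/2) = 0.008^(1/2) = 0.089443.
Then 1/n = 1/0.044 = 22.73.
V = 22.73 * 1.5448 * 0.089443 = 3.1402 m/s.

3.1402


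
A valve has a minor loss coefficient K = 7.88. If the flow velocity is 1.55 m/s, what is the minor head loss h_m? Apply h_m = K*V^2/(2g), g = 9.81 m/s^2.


Minor loss formula: h_m = K * V^2/(2g).
V^2 = 1.55^2 = 2.4025.
V^2/(2g) = 2.4025 / 19.62 = 0.1225 m.
h_m = 7.88 * 0.1225 = 0.9649 m.

0.9649


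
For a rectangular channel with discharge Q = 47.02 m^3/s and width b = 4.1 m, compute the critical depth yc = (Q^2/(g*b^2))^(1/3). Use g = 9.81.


Using yc = (Q^2 / (g * b^2))^(1/3):
Q^2 = 47.02^2 = 2210.88.
g * b^2 = 9.81 * 4.1^2 = 9.81 * 16.81 = 164.91.
Q^2 / (g*b^2) = 2210.88 / 164.91 = 13.4066.
yc = 13.4066^(1/3) = 2.3756 m.

2.3756


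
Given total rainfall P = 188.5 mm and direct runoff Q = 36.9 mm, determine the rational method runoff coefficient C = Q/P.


The runoff coefficient C = runoff depth / rainfall depth.
C = 36.9 / 188.5
  = 0.1958.

0.1958


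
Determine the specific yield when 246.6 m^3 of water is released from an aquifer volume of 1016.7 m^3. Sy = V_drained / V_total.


Specific yield Sy = Volume drained / Total volume.
Sy = 246.6 / 1016.7
   = 0.2425.

0.2425


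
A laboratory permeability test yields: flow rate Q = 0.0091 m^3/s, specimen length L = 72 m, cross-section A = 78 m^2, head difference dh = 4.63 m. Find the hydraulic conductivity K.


From K = Q*L / (A*dh):
Numerator: Q*L = 0.0091 * 72 = 0.6552.
Denominator: A*dh = 78 * 4.63 = 361.14.
K = 0.6552 / 361.14 = 0.001814 m/s.

0.001814


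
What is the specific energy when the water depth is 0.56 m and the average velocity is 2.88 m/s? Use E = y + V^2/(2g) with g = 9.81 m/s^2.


Specific energy E = y + V^2/(2g).
Velocity head = V^2/(2g) = 2.88^2 / (2*9.81) = 8.2944 / 19.62 = 0.4228 m.
E = 0.56 + 0.4228 = 0.9828 m.

0.9828


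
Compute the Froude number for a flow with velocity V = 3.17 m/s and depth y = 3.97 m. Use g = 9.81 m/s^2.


The Froude number is defined as Fr = V / sqrt(g*y).
g*y = 9.81 * 3.97 = 38.9457.
sqrt(g*y) = sqrt(38.9457) = 6.2406.
Fr = 3.17 / 6.2406 = 0.508.

0.508


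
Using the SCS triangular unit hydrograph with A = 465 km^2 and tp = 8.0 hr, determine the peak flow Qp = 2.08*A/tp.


SCS formula: Qp = 2.08 * A / tp.
Qp = 2.08 * 465 / 8.0
   = 967.2 / 8.0
   = 120.9 m^3/s per cm.

120.9


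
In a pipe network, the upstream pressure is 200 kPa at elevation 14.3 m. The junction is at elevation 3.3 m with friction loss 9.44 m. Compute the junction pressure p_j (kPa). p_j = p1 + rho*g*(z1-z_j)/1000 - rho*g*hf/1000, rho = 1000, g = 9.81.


Junction pressure: p_j = p1 + rho*g*(z1 - z_j)/1000 - rho*g*hf/1000.
Elevation term = 1000*9.81*(14.3 - 3.3)/1000 = 107.91 kPa.
Friction term = 1000*9.81*9.44/1000 = 92.606 kPa.
p_j = 200 + 107.91 - 92.606 = 215.3 kPa.

215.3


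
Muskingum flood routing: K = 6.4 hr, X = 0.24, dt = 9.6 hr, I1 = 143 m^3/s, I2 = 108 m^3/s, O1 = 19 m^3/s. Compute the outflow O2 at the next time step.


Muskingum coefficients:
denom = 2*K*(1-X) + dt = 2*6.4*(1-0.24) + 9.6 = 19.328.
C0 = (dt - 2*K*X)/denom = (9.6 - 2*6.4*0.24)/19.328 = 0.3377.
C1 = (dt + 2*K*X)/denom = (9.6 + 2*6.4*0.24)/19.328 = 0.6556.
C2 = (2*K*(1-X) - dt)/denom = 0.0066.
O2 = C0*I2 + C1*I1 + C2*O1
   = 0.3377*108 + 0.6556*143 + 0.0066*19
   = 130.36 m^3/s.

130.36


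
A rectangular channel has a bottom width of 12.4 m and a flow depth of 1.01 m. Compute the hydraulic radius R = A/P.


For a rectangular section:
Flow area A = b * y = 12.4 * 1.01 = 12.52 m^2.
Wetted perimeter P = b + 2y = 12.4 + 2*1.01 = 14.42 m.
Hydraulic radius R = A/P = 12.52 / 14.42 = 0.8685 m.

0.8685


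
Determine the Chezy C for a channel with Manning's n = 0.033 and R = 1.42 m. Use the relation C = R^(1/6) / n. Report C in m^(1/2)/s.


The Chezy coefficient relates to Manning's n through C = R^(1/6) / n.
R^(1/6) = 1.42^(1/6) = 1.060184.
C = 1.060184 / 0.033 = 32.13 m^(1/2)/s.

32.13


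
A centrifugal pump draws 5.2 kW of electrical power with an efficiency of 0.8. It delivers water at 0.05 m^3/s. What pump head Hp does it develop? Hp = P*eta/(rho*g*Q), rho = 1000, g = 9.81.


Pump head formula: Hp = P * eta / (rho * g * Q).
Numerator: P * eta = 5.2 * 1000 * 0.8 = 4160.0 W.
Denominator: rho * g * Q = 1000 * 9.81 * 0.05 = 490.5.
Hp = 4160.0 / 490.5 = 8.48 m.

8.48


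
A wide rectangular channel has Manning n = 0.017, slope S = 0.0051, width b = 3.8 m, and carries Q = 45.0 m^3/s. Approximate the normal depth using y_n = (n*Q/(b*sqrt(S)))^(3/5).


We use the wide-channel approximation y_n = (n*Q/(b*sqrt(S)))^(3/5).
sqrt(S) = sqrt(0.0051) = 0.071414.
Numerator: n*Q = 0.017 * 45.0 = 0.765.
Denominator: b*sqrt(S) = 3.8 * 0.071414 = 0.271373.
arg = 2.819.
y_n = 2.819^(3/5) = 1.8623 m.

1.8623


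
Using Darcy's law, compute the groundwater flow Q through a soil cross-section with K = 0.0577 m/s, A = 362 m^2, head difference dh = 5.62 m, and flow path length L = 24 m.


Darcy's law: Q = K * A * i, where i = dh/L.
Hydraulic gradient i = 5.62 / 24 = 0.234167.
Q = 0.0577 * 362 * 0.234167
  = 4.8911 m^3/s.

4.8911


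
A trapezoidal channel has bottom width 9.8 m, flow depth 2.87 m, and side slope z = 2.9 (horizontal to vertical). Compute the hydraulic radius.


For a trapezoidal section with side slope z:
A = (b + z*y)*y = (9.8 + 2.9*2.87)*2.87 = 52.013 m^2.
P = b + 2*y*sqrt(1 + z^2) = 9.8 + 2*2.87*sqrt(1 + 2.9^2) = 27.408 m.
R = A/P = 52.013 / 27.408 = 1.8977 m.

1.8977


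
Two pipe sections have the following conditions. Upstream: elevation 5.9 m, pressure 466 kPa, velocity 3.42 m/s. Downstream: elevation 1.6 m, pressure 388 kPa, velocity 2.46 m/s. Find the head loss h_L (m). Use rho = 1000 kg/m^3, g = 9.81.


Total head at each section: H = z + p/(rho*g) + V^2/(2g).
H1 = 5.9 + 466*1000/(1000*9.81) + 3.42^2/(2*9.81)
   = 5.9 + 47.503 + 0.5961
   = 53.999 m.
H2 = 1.6 + 388*1000/(1000*9.81) + 2.46^2/(2*9.81)
   = 1.6 + 39.551 + 0.3084
   = 41.46 m.
h_L = H1 - H2 = 53.999 - 41.46 = 12.539 m.

12.539


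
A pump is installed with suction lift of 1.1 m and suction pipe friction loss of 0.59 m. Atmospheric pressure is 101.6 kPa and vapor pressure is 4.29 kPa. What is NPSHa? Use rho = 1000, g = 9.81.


NPSHa = p_atm/(rho*g) - z_s - hf_s - p_vap/(rho*g).
p_atm/(rho*g) = 101.6*1000 / (1000*9.81) = 10.357 m.
p_vap/(rho*g) = 4.29*1000 / (1000*9.81) = 0.437 m.
NPSHa = 10.357 - 1.1 - 0.59 - 0.437
      = 8.23 m.

8.23


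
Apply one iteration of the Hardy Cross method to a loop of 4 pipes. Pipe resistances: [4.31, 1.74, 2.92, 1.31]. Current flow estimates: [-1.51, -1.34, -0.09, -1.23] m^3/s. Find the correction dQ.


Numerator terms (r*Q*|Q|): 4.31*-1.51*|-1.51| = -9.8272; 1.74*-1.34*|-1.34| = -3.1243; 2.92*-0.09*|-0.09| = -0.0237; 1.31*-1.23*|-1.23| = -1.9819.
Sum of numerator = -14.9571.
Denominator terms (r*|Q|): 4.31*|-1.51| = 6.5081; 1.74*|-1.34| = 2.3316; 2.92*|-0.09| = 0.2628; 1.31*|-1.23| = 1.6113.
2 * sum of denominator = 2 * 10.7138 = 21.4276.
dQ = --14.9571 / 21.4276 = 0.698 m^3/s.

0.698


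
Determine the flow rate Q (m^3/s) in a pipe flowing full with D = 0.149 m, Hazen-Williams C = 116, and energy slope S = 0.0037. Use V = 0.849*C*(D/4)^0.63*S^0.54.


For a full circular pipe, R = D/4 = 0.149/4 = 0.0372 m.
V = 0.849 * 116 * 0.0372^0.63 * 0.0037^0.54
  = 0.849 * 116 * 0.125837 * 0.048622
  = 0.6026 m/s.
Pipe area A = pi*D^2/4 = pi*0.149^2/4 = 0.0174 m^2.
Q = A * V = 0.0174 * 0.6026 = 0.0105 m^3/s.

0.0105


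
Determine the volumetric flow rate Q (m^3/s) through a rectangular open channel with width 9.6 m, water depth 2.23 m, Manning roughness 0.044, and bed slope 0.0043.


For a rectangular channel, the cross-sectional area A = b * y = 9.6 * 2.23 = 21.41 m^2.
The wetted perimeter P = b + 2y = 9.6 + 2*2.23 = 14.06 m.
Hydraulic radius R = A/P = 21.41/14.06 = 1.5226 m.
Velocity V = (1/n)*R^(2/3)*S^(1/2) = (1/0.044)*1.5226^(2/3)*0.0043^(1/2) = 1.9725 m/s.
Discharge Q = A * V = 21.41 * 1.9725 = 42.226 m^3/s.

42.226


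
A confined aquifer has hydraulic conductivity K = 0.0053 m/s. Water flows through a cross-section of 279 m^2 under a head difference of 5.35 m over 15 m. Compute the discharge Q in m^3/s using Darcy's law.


Darcy's law: Q = K * A * i, where i = dh/L.
Hydraulic gradient i = 5.35 / 15 = 0.356667.
Q = 0.0053 * 279 * 0.356667
  = 0.5274 m^3/s.

0.5274


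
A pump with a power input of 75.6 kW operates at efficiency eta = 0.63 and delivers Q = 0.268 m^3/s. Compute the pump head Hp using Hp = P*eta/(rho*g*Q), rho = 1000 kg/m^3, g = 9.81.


Pump head formula: Hp = P * eta / (rho * g * Q).
Numerator: P * eta = 75.6 * 1000 * 0.63 = 47628.0 W.
Denominator: rho * g * Q = 1000 * 9.81 * 0.268 = 2629.08.
Hp = 47628.0 / 2629.08 = 18.12 m.

18.12


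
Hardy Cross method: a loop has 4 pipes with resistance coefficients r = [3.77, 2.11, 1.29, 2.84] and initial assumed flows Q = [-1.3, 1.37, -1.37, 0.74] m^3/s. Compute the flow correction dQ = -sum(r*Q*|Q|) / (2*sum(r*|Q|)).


Numerator terms (r*Q*|Q|): 3.77*-1.3*|-1.3| = -6.3713; 2.11*1.37*|1.37| = 3.9603; 1.29*-1.37*|-1.37| = -2.4212; 2.84*0.74*|0.74| = 1.5552.
Sum of numerator = -3.2771.
Denominator terms (r*|Q|): 3.77*|-1.3| = 4.901; 2.11*|1.37| = 2.8907; 1.29*|-1.37| = 1.7673; 2.84*|0.74| = 2.1016.
2 * sum of denominator = 2 * 11.6606 = 23.3212.
dQ = --3.2771 / 23.3212 = 0.1405 m^3/s.

0.1405


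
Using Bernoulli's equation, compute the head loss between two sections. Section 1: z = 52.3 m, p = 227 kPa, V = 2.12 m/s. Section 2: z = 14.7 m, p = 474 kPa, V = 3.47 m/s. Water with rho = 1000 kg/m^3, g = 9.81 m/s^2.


Total head at each section: H = z + p/(rho*g) + V^2/(2g).
H1 = 52.3 + 227*1000/(1000*9.81) + 2.12^2/(2*9.81)
   = 52.3 + 23.14 + 0.2291
   = 75.669 m.
H2 = 14.7 + 474*1000/(1000*9.81) + 3.47^2/(2*9.81)
   = 14.7 + 48.318 + 0.6137
   = 63.632 m.
h_L = H1 - H2 = 75.669 - 63.632 = 12.037 m.

12.037


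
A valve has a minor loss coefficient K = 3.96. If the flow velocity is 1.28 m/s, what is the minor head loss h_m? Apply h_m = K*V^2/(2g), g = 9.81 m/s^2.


Minor loss formula: h_m = K * V^2/(2g).
V^2 = 1.28^2 = 1.6384.
V^2/(2g) = 1.6384 / 19.62 = 0.0835 m.
h_m = 3.96 * 0.0835 = 0.3307 m.

0.3307


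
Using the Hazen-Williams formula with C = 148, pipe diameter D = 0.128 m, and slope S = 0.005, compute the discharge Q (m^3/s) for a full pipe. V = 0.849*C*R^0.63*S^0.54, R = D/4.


For a full circular pipe, R = D/4 = 0.128/4 = 0.032 m.
V = 0.849 * 148 * 0.032^0.63 * 0.005^0.54
  = 0.849 * 148 * 0.114352 * 0.057206
  = 0.822 m/s.
Pipe area A = pi*D^2/4 = pi*0.128^2/4 = 0.0129 m^2.
Q = A * V = 0.0129 * 0.822 = 0.0106 m^3/s.

0.0106


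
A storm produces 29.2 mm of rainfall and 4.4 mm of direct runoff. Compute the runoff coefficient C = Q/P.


The runoff coefficient C = runoff depth / rainfall depth.
C = 4.4 / 29.2
  = 0.1507.

0.1507


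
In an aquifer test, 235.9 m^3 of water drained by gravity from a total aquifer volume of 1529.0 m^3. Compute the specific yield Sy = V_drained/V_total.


Specific yield Sy = Volume drained / Total volume.
Sy = 235.9 / 1529.0
   = 0.1543.

0.1543


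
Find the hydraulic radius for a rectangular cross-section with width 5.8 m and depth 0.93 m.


For a rectangular section:
Flow area A = b * y = 5.8 * 0.93 = 5.39 m^2.
Wetted perimeter P = b + 2y = 5.8 + 2*0.93 = 7.66 m.
Hydraulic radius R = A/P = 5.39 / 7.66 = 0.7042 m.

0.7042


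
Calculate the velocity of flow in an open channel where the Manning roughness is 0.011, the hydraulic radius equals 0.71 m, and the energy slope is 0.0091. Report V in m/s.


Manning's equation gives V = (1/n) * R^(2/3) * S^(1/2).
First, compute R^(2/3) = 0.71^(2/3) = 0.7959.
Next, S^(1/2) = 0.0091^(1/2) = 0.095394.
Then 1/n = 1/0.011 = 90.91.
V = 90.91 * 0.7959 * 0.095394 = 6.9019 m/s.

6.9019


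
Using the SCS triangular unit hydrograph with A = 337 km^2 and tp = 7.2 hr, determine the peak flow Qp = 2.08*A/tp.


SCS formula: Qp = 2.08 * A / tp.
Qp = 2.08 * 337 / 7.2
   = 700.96 / 7.2
   = 97.36 m^3/s per cm.

97.36


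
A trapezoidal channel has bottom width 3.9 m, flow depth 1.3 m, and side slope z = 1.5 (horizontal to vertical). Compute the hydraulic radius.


For a trapezoidal section with side slope z:
A = (b + z*y)*y = (3.9 + 1.5*1.3)*1.3 = 7.605 m^2.
P = b + 2*y*sqrt(1 + z^2) = 3.9 + 2*1.3*sqrt(1 + 1.5^2) = 8.587 m.
R = A/P = 7.605 / 8.587 = 0.8856 m.

0.8856


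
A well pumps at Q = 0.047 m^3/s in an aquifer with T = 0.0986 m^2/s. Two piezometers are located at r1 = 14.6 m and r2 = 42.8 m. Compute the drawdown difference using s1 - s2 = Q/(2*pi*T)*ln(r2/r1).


Thiem equation: s1 - s2 = Q/(2*pi*T) * ln(r2/r1).
ln(r2/r1) = ln(42.8/14.6) = 1.0755.
Q/(2*pi*T) = 0.047 / (2*pi*0.0986) = 0.047 / 0.6195 = 0.0759.
s1 - s2 = 0.0759 * 1.0755 = 0.0816 m.

0.0816


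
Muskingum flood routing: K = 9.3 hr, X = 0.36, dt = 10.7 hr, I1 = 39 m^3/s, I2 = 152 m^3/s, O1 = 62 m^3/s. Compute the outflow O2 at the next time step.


Muskingum coefficients:
denom = 2*K*(1-X) + dt = 2*9.3*(1-0.36) + 10.7 = 22.604.
C0 = (dt - 2*K*X)/denom = (10.7 - 2*9.3*0.36)/22.604 = 0.1771.
C1 = (dt + 2*K*X)/denom = (10.7 + 2*9.3*0.36)/22.604 = 0.7696.
C2 = (2*K*(1-X) - dt)/denom = 0.0533.
O2 = C0*I2 + C1*I1 + C2*O1
   = 0.1771*152 + 0.7696*39 + 0.0533*62
   = 60.24 m^3/s.

60.24


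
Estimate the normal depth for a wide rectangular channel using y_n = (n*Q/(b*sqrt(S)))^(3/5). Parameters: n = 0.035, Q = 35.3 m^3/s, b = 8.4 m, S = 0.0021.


We use the wide-channel approximation y_n = (n*Q/(b*sqrt(S)))^(3/5).
sqrt(S) = sqrt(0.0021) = 0.045826.
Numerator: n*Q = 0.035 * 35.3 = 1.2355.
Denominator: b*sqrt(S) = 8.4 * 0.045826 = 0.384938.
arg = 3.2096.
y_n = 3.2096^(3/5) = 2.0131 m.

2.0131


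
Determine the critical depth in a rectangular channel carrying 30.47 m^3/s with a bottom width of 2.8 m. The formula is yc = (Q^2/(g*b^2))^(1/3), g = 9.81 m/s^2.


Using yc = (Q^2 / (g * b^2))^(1/3):
Q^2 = 30.47^2 = 928.42.
g * b^2 = 9.81 * 2.8^2 = 9.81 * 7.84 = 76.91.
Q^2 / (g*b^2) = 928.42 / 76.91 = 12.0715.
yc = 12.0715^(1/3) = 2.294 m.

2.294


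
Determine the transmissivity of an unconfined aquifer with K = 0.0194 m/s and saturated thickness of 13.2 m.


Transmissivity is defined as T = K * h.
T = 0.0194 * 13.2
  = 0.2561 m^2/s.

0.2561


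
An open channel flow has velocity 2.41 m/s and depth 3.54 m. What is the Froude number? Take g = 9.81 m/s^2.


The Froude number is defined as Fr = V / sqrt(g*y).
g*y = 9.81 * 3.54 = 34.7274.
sqrt(g*y) = sqrt(34.7274) = 5.893.
Fr = 2.41 / 5.893 = 0.409.

0.409
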